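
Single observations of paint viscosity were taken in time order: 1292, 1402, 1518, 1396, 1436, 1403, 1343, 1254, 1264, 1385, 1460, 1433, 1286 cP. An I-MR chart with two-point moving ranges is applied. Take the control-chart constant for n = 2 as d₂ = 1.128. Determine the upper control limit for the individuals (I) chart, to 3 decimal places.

1585.319

X̄ = (1292 + 1402 + 1518 + 1396 + 1436 + 1403 + 1343 + 1254 + 1264 + 1385 + 1460 + 1433 + 1286) / 13 = 1374.7692
Moving ranges: 110, 116, 122, 40, 33, 60, 89, 10, 121, 75, 27, 147; M̄R̄ = 950.0000 / 12 = 79.1667
UCL = X̄ + 3·M̄R̄/d₂ = 1374.7692 + 3 × 79.1667 / 1.128 = 1585.3189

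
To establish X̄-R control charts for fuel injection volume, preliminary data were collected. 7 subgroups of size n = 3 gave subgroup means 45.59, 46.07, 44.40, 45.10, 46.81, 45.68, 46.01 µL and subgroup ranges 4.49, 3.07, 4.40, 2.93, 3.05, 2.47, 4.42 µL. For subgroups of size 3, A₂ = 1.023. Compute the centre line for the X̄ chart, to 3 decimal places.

X̄̄ = (45.59 + 46.07 + 44.40 + 45.10 + 46.81 + 45.68 + 46.01) / 7 = 319.6600 / 7 = 45.6657
CL = X̄̄ = 45.6657

45.666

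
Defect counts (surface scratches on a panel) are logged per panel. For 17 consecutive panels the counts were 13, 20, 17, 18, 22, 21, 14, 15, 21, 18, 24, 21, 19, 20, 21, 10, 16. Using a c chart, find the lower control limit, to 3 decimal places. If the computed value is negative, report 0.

c̄ = (13 + 20 + 17 + 18 + 22 + 21 + 14 + 15 + 21 + 18 + 24 + 21 + 19 + 20 + 21 + 10 + 16) / 17 = 310 / 17 = 18.2353
LCL = c̄ − 3√c̄ = 18.2353 − 3 × 4.2703 = 5.4245

5.424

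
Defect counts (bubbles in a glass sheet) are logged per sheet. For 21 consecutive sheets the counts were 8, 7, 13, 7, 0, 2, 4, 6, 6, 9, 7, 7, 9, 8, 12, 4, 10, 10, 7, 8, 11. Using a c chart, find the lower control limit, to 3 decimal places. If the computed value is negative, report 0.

0.000

c̄ = (8 + 7 + 13 + 7 + 0 + 2 + 4 + 6 + 6 + 9 + 7 + 7 + 9 + 8 + 12 + 4 + 10 + 10 + 7 + 8 + 11) / 21 = 155 / 21 = 7.3810
LCL = c̄ − 3√c̄ = 7.3810 − 3 × 2.7168 = -0.7694 → 0 (cannot be negative)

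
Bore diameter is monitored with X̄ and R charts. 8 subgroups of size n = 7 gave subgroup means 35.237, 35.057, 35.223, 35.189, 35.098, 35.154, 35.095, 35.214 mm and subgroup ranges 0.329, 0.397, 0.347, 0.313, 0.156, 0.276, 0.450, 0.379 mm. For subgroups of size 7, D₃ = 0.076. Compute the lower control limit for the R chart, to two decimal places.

R̄ = (0.329 + 0.397 + 0.347 + 0.313 + 0.156 + 0.276 + 0.450 + 0.379) / 8 = 2.6470 / 8 = 0.3309
LCL_R = D₃·R̄ = 0.076 × 0.3309 = 0.0251

0.03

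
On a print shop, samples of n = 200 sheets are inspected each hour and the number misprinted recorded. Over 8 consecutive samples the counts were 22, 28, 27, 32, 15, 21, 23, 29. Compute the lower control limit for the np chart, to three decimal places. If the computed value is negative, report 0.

10.685

p̄ = Σdᵢ / (k·n) = 197 / (8 × 200) = 0.12312
LCL = np̄ − 3·√(np̄(1−p̄)) = 24.6250 − 3 × 4.6468 = 10.6845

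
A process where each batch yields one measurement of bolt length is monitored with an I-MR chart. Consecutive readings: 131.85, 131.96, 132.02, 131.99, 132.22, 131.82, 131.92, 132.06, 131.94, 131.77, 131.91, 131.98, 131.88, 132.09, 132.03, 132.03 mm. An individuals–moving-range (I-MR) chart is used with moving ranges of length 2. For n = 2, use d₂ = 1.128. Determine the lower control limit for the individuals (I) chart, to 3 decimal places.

X̄ = (131.85 + 131.96 + 132.02 + 131.99 + 132.22 + 131.82 + 131.92 + 132.06 + 131.94 + 131.77 + 131.91 + 131.98 + 131.88 + 132.09 + 132.03 + 132.03) / 16 = 131.9669
Moving ranges: 0.11, 0.06, 0.03, 0.23, 0.40, 0.10, 0.14, 0.12, 0.17, 0.14, 0.07, 0.10, 0.21, 0.06, 0.00; M̄R̄ = 1.9400 / 15 = 0.1293
LCL = X̄ − 3·M̄R̄/d₂ = 131.9669 − 3 × 0.1293 / 1.128 = 131.6229

131.623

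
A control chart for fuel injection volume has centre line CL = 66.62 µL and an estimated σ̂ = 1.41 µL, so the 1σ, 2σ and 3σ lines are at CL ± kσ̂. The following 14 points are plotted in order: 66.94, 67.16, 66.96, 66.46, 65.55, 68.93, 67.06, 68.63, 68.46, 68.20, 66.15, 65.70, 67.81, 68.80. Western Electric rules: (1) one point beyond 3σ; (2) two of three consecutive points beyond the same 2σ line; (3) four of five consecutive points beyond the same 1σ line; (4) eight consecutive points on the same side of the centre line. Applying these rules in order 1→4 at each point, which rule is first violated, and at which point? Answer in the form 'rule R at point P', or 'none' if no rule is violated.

Zone of each point (C = within 1σ̂, B = 1σ̂–2σ̂, A = 2σ̂–3σ̂, * = beyond 3σ̂; sign = side of CL): 1:+C, 2:+C, 3:+C, 4:-C, 5:-C, 6:+B, 7:+C, 8:+B, 9:+B, 10:+B, 11:-C, 12:-C, 13:+C, 14:+B
Rule 3 (four of five consecutive points beyond the same 1σ limit) is satisfied at point 10.

rule 3 at point 10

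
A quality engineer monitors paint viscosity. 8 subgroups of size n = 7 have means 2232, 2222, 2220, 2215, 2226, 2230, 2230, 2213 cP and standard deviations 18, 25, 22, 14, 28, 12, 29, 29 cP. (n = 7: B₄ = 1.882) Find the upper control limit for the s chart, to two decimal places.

41.64

s̄ = (18 + 25 + 22 + 14 + 28 + 12 + 29 + 29) / 8 = 22.1250
UCL_s = B₄·s̄ = 1.882 × 22.1250 = 41.6392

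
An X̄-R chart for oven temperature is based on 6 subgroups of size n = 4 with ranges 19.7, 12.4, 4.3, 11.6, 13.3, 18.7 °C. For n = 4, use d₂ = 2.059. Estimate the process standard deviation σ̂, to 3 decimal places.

R̄ = (19.7 + 12.4 + 4.3 + 11.6 + 13.3 + 18.7) / 6 = 13.3333
σ̂ = R̄ / d₂ = 13.3333 / 2.059 = 6.4756

6.476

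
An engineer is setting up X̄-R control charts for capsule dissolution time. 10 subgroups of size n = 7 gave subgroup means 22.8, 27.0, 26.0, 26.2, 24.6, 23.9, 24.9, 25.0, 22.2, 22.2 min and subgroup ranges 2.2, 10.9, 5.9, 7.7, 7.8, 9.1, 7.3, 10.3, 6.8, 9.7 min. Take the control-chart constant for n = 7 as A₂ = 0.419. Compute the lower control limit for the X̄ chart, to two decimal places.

21.22

X̄̄ = (22.8 + 27.0 + 26.0 + 26.2 + 24.6 + 23.9 + 24.9 + 25.0 + 22.2 + 22.2) / 10 = 244.8000 / 10 = 24.4800
R̄ = (2.2 + 10.9 + 5.9 + 7.7 + 7.8 + 9.1 + 7.3 + 10.3 + 6.8 + 9.7) / 10 = 77.7000 / 10 = 7.7700
LCL = X̄̄ − A₂·R̄ = 24.4800 − 0.419 × 7.7700 = 21.2244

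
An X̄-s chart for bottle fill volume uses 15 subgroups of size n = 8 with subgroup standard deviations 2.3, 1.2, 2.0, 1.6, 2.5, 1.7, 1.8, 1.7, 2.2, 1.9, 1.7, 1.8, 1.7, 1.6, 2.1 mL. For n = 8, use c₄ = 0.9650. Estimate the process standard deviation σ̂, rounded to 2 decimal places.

s̄ = (2.3 + 1.2 + 2.0 + 1.6 + 2.5 + 1.7 + 1.8 + 1.7 + 2.2 + 1.9 + 1.7 + 1.8 + 1.7 + 1.6 + 2.1) / 15 = 1.8533
σ̂ = s̄ / c₄ = 1.8533 / 0.9650 = 1.9206

1.92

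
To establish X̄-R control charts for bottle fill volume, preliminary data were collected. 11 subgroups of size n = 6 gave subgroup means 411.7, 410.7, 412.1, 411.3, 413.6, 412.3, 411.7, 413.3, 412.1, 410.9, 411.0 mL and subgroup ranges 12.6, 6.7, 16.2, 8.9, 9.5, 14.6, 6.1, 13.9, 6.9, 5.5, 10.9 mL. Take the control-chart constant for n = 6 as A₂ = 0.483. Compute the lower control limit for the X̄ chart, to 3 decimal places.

406.973

X̄̄ = (411.7 + 410.7 + 412.1 + 411.3 + 413.6 + 412.3 + 411.7 + 413.3 + 412.1 + 410.9 + 411.0) / 11 = 4530.7000 / 11 = 411.8818
R̄ = (12.6 + 6.7 + 16.2 + 8.9 + 9.5 + 14.6 + 6.1 + 13.9 + 6.9 + 5.5 + 10.9) / 11 = 111.8000 / 11 = 10.1636
LCL = X̄̄ − A₂·R̄ = 411.8818 − 0.483 × 10.1636 = 406.9728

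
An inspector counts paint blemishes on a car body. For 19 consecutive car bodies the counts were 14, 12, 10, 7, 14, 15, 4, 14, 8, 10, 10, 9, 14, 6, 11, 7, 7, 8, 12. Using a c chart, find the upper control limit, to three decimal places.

19.642

c̄ = (14 + 12 + 10 + 7 + 14 + 15 + 4 + 14 + 8 + 10 + 10 + 9 + 14 + 6 + 11 + 7 + 7 + 8 + 12) / 19 = 192 / 19 = 10.1053
UCL = c̄ + 3√c̄ = 10.1053 + 3 × √10.1053 = 10.1053 + 3 × 3.1789 = 19.6419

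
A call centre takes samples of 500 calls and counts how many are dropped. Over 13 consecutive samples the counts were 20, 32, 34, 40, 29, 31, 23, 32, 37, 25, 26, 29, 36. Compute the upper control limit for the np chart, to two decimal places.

46.32

p̄ = Σdᵢ / (k·n) = 394 / (13 × 500) = 0.06062
UCL = np̄ + 3·√(np̄(1−p̄)) = 30.3077 + 3 × √(30.3077×0.93938) = 30.3077 + 3 × 5.3358 = 46.3150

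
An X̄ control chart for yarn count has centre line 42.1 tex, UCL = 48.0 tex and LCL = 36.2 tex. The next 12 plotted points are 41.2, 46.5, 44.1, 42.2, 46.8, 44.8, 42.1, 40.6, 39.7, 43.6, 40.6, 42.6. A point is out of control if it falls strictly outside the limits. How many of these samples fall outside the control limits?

All 12 points lie within [36.2, 48.0].

0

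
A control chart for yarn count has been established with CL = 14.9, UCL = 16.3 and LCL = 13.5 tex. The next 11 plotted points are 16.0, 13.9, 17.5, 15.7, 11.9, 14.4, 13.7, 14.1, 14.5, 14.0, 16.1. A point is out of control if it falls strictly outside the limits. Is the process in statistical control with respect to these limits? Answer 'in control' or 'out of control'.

out of control

Compare each point to [13.5, 16.3]: sample 3 = 17.5 > UCL; sample 5 = 11.9 < LCL.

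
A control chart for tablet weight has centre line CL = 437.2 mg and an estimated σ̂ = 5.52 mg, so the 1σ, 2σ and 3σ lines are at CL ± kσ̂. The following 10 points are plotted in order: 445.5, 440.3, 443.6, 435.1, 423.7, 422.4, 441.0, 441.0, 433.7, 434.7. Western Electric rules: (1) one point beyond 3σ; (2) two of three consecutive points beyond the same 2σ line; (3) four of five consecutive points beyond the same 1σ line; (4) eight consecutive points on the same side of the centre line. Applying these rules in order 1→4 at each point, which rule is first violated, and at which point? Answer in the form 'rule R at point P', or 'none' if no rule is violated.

rule 2 at point 6

Zone of each point (C = within 1σ̂, B = 1σ̂–2σ̂, A = 2σ̂–3σ̂, * = beyond 3σ̂; sign = side of CL): 1:+B, 2:+C, 3:+B, 4:-C, 5:-A, 6:-A, 7:+C, 8:+C, 9:-C, 10:-C
Rule 2 (two of three consecutive points beyond the same 2σ limit) is satisfied at point 6.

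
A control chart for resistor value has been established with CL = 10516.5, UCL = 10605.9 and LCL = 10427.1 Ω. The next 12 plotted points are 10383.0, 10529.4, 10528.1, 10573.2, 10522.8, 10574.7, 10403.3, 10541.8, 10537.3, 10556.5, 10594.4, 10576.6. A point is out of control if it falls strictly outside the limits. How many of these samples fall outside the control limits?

2

Compare each point to [10427.1, 10605.9]: sample 1 = 10383.0 < LCL; sample 7 = 10403.3 < LCL.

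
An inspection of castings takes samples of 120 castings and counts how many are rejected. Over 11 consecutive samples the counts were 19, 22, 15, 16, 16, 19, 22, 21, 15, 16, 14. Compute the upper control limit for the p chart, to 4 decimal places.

0.2449

p̄ = Σdᵢ / (k·n) = 195 / (11 × 120) = 0.14773
UCL = p̄ + 3·√(p̄(1−p̄)/n) = 0.14773 + 3 × √(0.14773×0.85227/120) = 0.14773 + 3 × 0.03239 = 0.24490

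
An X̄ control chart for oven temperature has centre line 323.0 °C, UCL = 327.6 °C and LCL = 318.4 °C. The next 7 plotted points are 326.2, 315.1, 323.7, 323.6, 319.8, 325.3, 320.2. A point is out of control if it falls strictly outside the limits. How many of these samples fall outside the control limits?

1

Compare each point to [318.4, 327.6]: sample 2 = 315.1 < LCL.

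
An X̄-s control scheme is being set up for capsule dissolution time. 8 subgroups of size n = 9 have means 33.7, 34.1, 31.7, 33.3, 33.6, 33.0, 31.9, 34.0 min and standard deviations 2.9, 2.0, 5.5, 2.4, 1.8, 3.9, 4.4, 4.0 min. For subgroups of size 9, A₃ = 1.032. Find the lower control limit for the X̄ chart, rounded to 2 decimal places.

29.69

X̄̄ = (33.7 + 34.1 + 31.7 + 33.3 + 33.6 + 33.0 + 31.9 + 34.0) / 8 = 33.1625
s̄ = (2.9 + 2.0 + 5.5 + 2.4 + 1.8 + 3.9 + 4.4 + 4.0) / 8 = 3.3625
LCL = X̄̄ − A₃·s̄ = 33.1625 − 1.032 × 3.3625 = 29.6924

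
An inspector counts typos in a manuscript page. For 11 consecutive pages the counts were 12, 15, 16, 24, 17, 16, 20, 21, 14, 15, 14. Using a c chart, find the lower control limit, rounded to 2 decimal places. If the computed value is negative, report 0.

4.46

c̄ = (12 + 15 + 16 + 24 + 17 + 16 + 20 + 21 + 14 + 15 + 14) / 11 = 184 / 11 = 16.7273
LCL = c̄ − 3√c̄ = 16.7273 − 3 × 4.0899 = 4.4576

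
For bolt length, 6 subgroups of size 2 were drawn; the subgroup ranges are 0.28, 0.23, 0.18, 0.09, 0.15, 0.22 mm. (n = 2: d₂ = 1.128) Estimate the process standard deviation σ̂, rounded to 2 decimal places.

R̄ = (0.28 + 0.23 + 0.18 + 0.09 + 0.15 + 0.22) / 6 = 0.1917
σ̂ = R̄ / d₂ = 0.1917 / 1.128 = 0.1699

0.17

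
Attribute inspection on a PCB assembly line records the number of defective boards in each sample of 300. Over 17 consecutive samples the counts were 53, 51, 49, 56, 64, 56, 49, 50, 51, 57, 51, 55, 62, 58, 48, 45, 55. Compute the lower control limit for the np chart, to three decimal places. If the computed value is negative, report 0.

p̄ = Σdᵢ / (k·n) = 910 / (17 × 300) = 0.17843
LCL = np̄ − 3·√(np̄(1−p̄)) = 53.5294 − 3 × 6.6316 = 33.6346

33.635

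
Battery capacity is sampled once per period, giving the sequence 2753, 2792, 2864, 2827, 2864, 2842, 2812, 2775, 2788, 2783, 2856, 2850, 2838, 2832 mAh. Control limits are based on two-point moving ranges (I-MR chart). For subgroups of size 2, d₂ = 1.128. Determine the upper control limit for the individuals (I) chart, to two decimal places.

2899.30

X̄ = (2753 + 2792 + 2864 + 2827 + 2864 + 2842 + 2812 + 2775 + 2788 + 2783 + 2856 + 2850 + 2838 + 2832) / 14 = 2819.7143
Moving ranges: 39, 72, 37, 37, 22, 30, 37, 13, 5, 73, 6, 12, 6; M̄R̄ = 389.0000 / 13 = 29.9231
UCL = X̄ + 3·M̄R̄/d₂ = 2819.7143 + 3 × 29.9231 / 1.128 = 2899.2969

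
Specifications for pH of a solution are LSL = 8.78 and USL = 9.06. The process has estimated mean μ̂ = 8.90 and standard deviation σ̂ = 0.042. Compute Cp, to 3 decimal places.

Cp = (USL − LSL) / (6σ̂) = (9.06 − 8.78) / (6 × 0.042) = 0.2800 / 0.2520 = 1.1111

1.111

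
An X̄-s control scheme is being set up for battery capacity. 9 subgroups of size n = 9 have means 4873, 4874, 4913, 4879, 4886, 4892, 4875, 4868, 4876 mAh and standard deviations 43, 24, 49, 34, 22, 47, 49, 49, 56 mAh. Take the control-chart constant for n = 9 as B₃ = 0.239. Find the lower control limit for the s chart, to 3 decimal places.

9.905

s̄ = (43 + 24 + 49 + 34 + 22 + 47 + 49 + 49 + 56) / 9 = 41.4444
LCL_s = B₃·s̄ = 0.239 × 41.4444 = 9.9052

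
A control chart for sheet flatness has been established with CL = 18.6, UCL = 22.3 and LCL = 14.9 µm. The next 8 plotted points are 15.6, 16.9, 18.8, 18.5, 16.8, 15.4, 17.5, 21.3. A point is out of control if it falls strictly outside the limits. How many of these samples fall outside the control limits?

All 8 points lie within [14.9, 22.3].

0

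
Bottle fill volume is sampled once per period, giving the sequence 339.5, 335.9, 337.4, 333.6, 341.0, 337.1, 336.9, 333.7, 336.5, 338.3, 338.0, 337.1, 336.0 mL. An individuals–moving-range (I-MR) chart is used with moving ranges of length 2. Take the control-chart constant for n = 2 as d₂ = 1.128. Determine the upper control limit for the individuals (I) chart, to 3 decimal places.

343.760

X̄ = (339.5 + 335.9 + 337.4 + 333.6 + 341.0 + 337.1 + 336.9 + 333.7 + 336.5 + 338.3 + 338.0 + 337.1 + 336.0) / 13 = 337.0000
Moving ranges: 3.6, 1.5, 3.8, 7.4, 3.9, 0.2, 3.2, 2.8, 1.8, 0.3, 0.9, 1.1; M̄R̄ = 30.5000 / 12 = 2.5417
UCL = X̄ + 3·M̄R̄/d₂ = 337.0000 + 3 × 2.5417 / 1.128 = 343.7598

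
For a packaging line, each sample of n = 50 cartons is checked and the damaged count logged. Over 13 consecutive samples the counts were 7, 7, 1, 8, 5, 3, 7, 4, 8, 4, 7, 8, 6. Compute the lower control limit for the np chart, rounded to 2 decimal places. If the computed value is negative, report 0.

0.00

p̄ = Σdᵢ / (k·n) = 75 / (13 × 50) = 0.11538
LCL = np̄ − 3·√(np̄(1−p̄)) = 5.7692 − 3 × 2.2591 = -1.0081 → 0 (negative, so LCL = 0)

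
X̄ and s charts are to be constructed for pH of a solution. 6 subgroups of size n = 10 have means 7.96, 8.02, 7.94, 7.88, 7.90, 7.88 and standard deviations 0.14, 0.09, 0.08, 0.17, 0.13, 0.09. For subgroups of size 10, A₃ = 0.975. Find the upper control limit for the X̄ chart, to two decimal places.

8.04

X̄̄ = (7.96 + 8.02 + 7.94 + 7.88 + 7.90 + 7.88) / 6 = 7.9300
s̄ = (0.14 + 0.09 + 0.08 + 0.17 + 0.13 + 0.09) / 6 = 0.1167
UCL = X̄̄ + A₃·s̄ = 7.9300 + 0.975 × 0.1167 = 8.0437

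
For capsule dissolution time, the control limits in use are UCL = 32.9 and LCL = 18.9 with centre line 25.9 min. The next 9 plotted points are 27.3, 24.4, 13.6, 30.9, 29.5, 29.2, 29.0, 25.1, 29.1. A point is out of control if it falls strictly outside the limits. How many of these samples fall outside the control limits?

Compare each point to [18.9, 32.9]: sample 3 = 13.6 < LCL.

1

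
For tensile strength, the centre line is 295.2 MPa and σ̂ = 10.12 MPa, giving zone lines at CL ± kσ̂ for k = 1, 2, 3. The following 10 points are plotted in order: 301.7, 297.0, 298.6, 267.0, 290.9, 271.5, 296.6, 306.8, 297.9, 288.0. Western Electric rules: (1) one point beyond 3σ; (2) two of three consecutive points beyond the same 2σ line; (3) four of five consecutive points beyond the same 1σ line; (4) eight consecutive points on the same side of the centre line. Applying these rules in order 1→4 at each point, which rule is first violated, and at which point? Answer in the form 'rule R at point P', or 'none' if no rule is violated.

rule 2 at point 6

Zone of each point (C = within 1σ̂, B = 1σ̂–2σ̂, A = 2σ̂–3σ̂, * = beyond 3σ̂; sign = side of CL): 1:+C, 2:+C, 3:+C, 4:-A, 5:-C, 6:-A, 7:+C, 8:+B, 9:+C, 10:-C
Rule 2 (two of three consecutive points beyond the same 2σ limit) is satisfied at point 6.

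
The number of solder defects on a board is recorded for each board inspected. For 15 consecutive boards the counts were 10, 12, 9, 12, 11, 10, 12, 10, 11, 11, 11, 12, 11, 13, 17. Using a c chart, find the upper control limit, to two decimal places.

21.63

c̄ = (10 + 12 + 9 + 12 + 11 + 10 + 12 + 10 + 11 + 11 + 11 + 12 + 11 + 13 + 17) / 15 = 172 / 15 = 11.4667
UCL = c̄ + 3√c̄ = 11.4667 + 3 × √11.4667 = 11.4667 + 3 × 3.3862 = 21.6254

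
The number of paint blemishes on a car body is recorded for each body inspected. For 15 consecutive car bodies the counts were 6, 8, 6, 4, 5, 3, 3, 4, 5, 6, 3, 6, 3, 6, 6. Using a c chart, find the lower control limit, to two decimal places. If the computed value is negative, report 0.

0.00

c̄ = (6 + 8 + 6 + 4 + 5 + 3 + 3 + 4 + 5 + 6 + 3 + 6 + 3 + 6 + 6) / 15 = 74 / 15 = 4.9333
LCL = c̄ − 3√c̄ = 4.9333 − 3 × 2.2211 = -1.7300 → 0 (cannot be negative)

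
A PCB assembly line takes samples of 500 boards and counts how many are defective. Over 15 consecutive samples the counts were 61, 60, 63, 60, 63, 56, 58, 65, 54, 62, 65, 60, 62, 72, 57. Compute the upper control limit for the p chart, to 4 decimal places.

p̄ = Σdᵢ / (k·n) = 918 / (15 × 500) = 0.12240
UCL = p̄ + 3·√(p̄(1−p̄)/n) = 0.12240 + 3 × √(0.12240×0.87760/500) = 0.12240 + 3 × 0.01466 = 0.16637

0.1664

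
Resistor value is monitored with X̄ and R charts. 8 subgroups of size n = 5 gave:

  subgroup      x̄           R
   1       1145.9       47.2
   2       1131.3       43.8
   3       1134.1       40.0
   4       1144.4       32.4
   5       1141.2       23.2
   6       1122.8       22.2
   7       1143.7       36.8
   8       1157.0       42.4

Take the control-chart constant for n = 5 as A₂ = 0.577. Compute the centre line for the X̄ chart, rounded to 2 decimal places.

1140.05

X̄̄ = (1145.9 + 1131.3 + 1134.1 + 1144.4 + 1141.2 + 1122.8 + 1143.7 + 1157.0) / 8 = 9120.4000 / 8 = 1140.0500
CL = X̄̄ = 1140.0500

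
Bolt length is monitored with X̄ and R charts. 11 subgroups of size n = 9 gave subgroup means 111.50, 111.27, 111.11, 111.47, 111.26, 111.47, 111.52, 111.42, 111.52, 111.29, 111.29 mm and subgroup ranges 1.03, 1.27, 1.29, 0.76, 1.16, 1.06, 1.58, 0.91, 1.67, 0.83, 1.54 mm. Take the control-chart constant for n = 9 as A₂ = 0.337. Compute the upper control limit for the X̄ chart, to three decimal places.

X̄̄ = (111.50 + 111.27 + 111.11 + 111.47 + 111.26 + 111.47 + 111.52 + 111.42 + 111.52 + 111.29 + 111.29) / 11 = 1225.1200 / 11 = 111.3745
R̄ = (1.03 + 1.27 + 1.29 + 0.76 + 1.16 + 1.06 + 1.58 + 0.91 + 1.67 + 0.83 + 1.54) / 11 = 13.1000 / 11 = 1.1909
UCL = X̄̄ + A₂·R̄ = 111.3745 + 0.337 × 1.1909 = 111.7759

111.776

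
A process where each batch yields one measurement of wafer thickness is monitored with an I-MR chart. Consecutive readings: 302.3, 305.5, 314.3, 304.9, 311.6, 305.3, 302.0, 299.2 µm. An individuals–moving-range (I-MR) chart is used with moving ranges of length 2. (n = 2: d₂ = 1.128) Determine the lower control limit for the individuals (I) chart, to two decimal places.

290.25

X̄ = (302.3 + 305.5 + 314.3 + 304.9 + 311.6 + 305.3 + 302.0 + 299.2) / 8 = 305.6375
Moving ranges: 3.2, 8.8, 9.4, 6.7, 6.3, 3.3, 2.8; M̄R̄ = 40.5000 / 7 = 5.7857
LCL = X̄ − 3·M̄R̄/d₂ = 305.6375 − 3 × 5.7857 / 1.128 = 290.2500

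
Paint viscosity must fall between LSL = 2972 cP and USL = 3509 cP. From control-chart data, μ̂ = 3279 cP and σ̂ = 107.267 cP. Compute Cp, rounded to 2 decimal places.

Cp = (USL − LSL) / (6σ̂) = (3509 − 2972) / (6 × 107.267) = 537.0000 / 643.6020 = 0.8344

0.83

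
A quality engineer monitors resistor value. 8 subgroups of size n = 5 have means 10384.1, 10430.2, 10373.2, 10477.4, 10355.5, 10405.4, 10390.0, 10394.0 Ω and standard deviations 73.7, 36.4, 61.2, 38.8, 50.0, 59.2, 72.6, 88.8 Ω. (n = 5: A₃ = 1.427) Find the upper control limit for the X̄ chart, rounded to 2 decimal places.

10486.97

X̄̄ = (10384.1 + 10430.2 + 10373.2 + 10477.4 + 10355.5 + 10405.4 + 10390.0 + 10394.0) / 8 = 10401.2250
s̄ = (73.7 + 36.4 + 61.2 + 38.8 + 50.0 + 59.2 + 72.6 + 88.8) / 8 = 60.0875
UCL = X̄̄ + A₃·s̄ = 10401.2250 + 1.427 × 60.0875 = 10486.9699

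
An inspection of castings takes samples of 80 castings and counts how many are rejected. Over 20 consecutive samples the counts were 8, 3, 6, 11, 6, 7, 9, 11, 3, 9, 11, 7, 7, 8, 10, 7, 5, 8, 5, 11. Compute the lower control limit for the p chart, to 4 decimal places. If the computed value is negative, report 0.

0.0000

p̄ = Σdᵢ / (k·n) = 152 / (20 × 80) = 0.09500
LCL = p̄ − 3·√(p̄(1−p̄)/n) = 0.09500 − 3 × 0.03278 = -0.00335 → 0 (negative, so LCL = 0)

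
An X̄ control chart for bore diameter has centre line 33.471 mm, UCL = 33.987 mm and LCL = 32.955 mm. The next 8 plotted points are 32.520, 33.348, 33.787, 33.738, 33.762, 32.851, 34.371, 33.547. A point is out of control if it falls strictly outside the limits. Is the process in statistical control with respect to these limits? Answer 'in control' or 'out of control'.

out of control

Compare each point to [32.955, 33.987]: sample 1 = 32.520 < LCL; sample 6 = 32.851 < LCL; sample 7 = 34.371 > UCL.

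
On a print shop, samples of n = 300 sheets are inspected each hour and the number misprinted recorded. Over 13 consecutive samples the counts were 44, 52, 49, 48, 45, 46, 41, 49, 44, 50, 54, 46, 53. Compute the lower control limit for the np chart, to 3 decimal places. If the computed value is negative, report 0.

28.757

p̄ = Σdᵢ / (k·n) = 621 / (13 × 300) = 0.15923
LCL = np̄ − 3·√(np̄(1−p̄)) = 47.7692 − 3 × 6.3374 = 28.7570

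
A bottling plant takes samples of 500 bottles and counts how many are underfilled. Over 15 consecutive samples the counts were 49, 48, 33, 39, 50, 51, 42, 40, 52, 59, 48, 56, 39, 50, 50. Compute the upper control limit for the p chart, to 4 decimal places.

0.1333

p̄ = Σdᵢ / (k·n) = 706 / (15 × 500) = 0.09413
UCL = p̄ + 3·√(p̄(1−p̄)/n) = 0.09413 + 3 × √(0.09413×0.90587/500) = 0.09413 + 3 × 0.01306 = 0.13331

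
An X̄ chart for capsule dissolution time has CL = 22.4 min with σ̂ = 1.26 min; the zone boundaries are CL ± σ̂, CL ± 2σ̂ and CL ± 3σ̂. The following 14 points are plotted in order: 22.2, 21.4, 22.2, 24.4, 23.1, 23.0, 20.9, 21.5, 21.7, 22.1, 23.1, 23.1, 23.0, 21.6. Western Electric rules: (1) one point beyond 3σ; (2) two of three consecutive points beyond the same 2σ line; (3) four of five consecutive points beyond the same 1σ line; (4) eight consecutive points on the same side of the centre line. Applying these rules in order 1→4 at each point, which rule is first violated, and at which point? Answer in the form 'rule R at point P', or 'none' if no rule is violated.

none

Zone of each point (C = within 1σ̂, B = 1σ̂–2σ̂, A = 2σ̂–3σ̂, * = beyond 3σ̂; sign = side of CL): 1:-C, 2:-C, 3:-C, 4:+B, 5:+C, 6:+C, 7:-B, 8:-C, 9:-C, 10:-C, 11:+C, 12:+C, 13:+C, 14:-C
No rule fires across all 14 points.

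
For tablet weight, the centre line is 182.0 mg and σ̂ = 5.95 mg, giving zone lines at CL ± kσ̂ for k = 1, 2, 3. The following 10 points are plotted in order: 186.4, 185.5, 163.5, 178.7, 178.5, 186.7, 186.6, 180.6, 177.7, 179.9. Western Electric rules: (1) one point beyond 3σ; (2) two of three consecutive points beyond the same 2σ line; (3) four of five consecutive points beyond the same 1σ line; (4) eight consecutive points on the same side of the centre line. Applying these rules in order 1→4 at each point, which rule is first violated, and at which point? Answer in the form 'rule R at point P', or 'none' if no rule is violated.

Zone of each point (C = within 1σ̂, B = 1σ̂–2σ̂, A = 2σ̂–3σ̂, * = beyond 3σ̂; sign = side of CL): 1:+C, 2:+C, 3:-*, 4:-C, 5:-C, 6:+C, 7:+C, 8:-C, 9:-C, 10:-C
Rule 1 (one point beyond the 3σ limits) is satisfied at point 3.

rule 1 at point 3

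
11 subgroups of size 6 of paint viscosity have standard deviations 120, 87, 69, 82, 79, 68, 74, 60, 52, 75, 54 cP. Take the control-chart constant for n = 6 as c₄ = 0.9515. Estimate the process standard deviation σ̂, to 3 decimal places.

78.345

s̄ = (120 + 87 + 69 + 82 + 79 + 68 + 74 + 60 + 52 + 75 + 54) / 11 = 74.5455
σ̂ = s̄ / c₄ = 74.5455 / 0.9515 = 78.3452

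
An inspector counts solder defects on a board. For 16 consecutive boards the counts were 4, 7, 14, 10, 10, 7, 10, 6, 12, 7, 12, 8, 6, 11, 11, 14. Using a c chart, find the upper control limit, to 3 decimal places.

18.467

c̄ = (4 + 7 + 14 + 10 + 10 + 7 + 10 + 6 + 12 + 7 + 12 + 8 + 6 + 11 + 11 + 14) / 16 = 149 / 16 = 9.3125
UCL = c̄ + 3√c̄ = 9.3125 + 3 × √9.3125 = 9.3125 + 3 × 3.0516 = 18.4674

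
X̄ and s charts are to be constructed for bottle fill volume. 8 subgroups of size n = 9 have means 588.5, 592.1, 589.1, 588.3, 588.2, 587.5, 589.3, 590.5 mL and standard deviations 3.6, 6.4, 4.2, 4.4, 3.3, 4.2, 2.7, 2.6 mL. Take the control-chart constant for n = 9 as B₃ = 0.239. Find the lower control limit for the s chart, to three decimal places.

0.938

s̄ = (3.6 + 6.4 + 4.2 + 4.4 + 3.3 + 4.2 + 2.7 + 2.6) / 8 = 3.9250
LCL_s = B₃·s̄ = 0.239 × 3.9250 = 0.9381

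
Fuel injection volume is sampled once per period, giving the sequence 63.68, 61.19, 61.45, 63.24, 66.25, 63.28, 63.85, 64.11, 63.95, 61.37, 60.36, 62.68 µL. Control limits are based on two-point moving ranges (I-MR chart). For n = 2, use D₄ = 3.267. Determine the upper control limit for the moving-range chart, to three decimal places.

Moving ranges: 2.49, 0.26, 1.79, 3.01, 2.97, 0.57, 0.26, 0.16, 2.58, 1.01, 2.32; M̄R̄ = 17.4200 / 11 = 1.5836
UCL_MR = D₄·M̄R̄ = 3.267 × 1.5836 = 5.1737

5.174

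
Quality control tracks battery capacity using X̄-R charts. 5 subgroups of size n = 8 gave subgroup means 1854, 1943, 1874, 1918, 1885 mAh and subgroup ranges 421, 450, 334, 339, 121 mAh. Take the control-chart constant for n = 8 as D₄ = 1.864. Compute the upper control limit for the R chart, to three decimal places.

620.712

R̄ = (421 + 450 + 334 + 339 + 121) / 5 = 1665.0000 / 5 = 333.0000
UCL_R = D₄·R̄ = 1.864 × 333.0000 = 620.7120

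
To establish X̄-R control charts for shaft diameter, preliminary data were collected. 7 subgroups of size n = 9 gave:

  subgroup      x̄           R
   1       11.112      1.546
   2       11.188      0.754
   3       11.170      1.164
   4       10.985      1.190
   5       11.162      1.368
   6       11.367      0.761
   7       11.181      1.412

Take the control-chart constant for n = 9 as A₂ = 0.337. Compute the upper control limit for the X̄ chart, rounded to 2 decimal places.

11.56

X̄̄ = (11.112 + 11.188 + 11.170 + 10.985 + 11.162 + 11.367 + 11.181) / 7 = 78.1650 / 7 = 11.1664
R̄ = (1.546 + 0.754 + 1.164 + 1.190 + 1.368 + 0.761 + 1.412) / 7 = 8.1950 / 7 = 1.1707
UCL = X̄̄ + A₂·R̄ = 11.1664 + 0.337 × 1.1707 = 11.5610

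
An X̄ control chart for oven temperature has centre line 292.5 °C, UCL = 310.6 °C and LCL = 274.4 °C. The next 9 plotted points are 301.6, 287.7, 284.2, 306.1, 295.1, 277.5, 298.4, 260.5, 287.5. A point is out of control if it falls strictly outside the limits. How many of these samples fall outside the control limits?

1

Compare each point to [274.4, 310.6]: sample 8 = 260.5 < LCL.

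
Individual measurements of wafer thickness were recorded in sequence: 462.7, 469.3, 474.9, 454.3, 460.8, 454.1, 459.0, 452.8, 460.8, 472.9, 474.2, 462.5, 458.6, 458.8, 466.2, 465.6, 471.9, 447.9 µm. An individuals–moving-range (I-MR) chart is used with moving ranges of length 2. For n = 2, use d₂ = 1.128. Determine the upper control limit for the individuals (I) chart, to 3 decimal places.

483.372

X̄ = (462.7 + 469.3 + 474.9 + 454.3 + 460.8 + 454.1 + 459.0 + 452.8 + 460.8 + 472.9 + 474.2 + 462.5 + 458.6 + 458.8 + 466.2 + 465.6 + 471.9 + 447.9) / 18 = 462.6278
Moving ranges: 6.6, 5.6, 20.6, 6.5, 6.7, 4.9, 6.2, 8.0, 12.1, 1.3, 11.7, 3.9, 0.2, 7.4, 0.6, 6.3, 24.0; M̄R̄ = 132.6000 / 17 = 7.8000
UCL = X̄ + 3·M̄R̄/d₂ = 462.6278 + 3 × 7.8000 / 1.128 = 483.3725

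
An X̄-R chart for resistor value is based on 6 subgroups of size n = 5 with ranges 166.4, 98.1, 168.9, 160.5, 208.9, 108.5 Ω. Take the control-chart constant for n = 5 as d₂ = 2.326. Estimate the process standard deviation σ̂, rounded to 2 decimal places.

65.30

R̄ = (166.4 + 98.1 + 168.9 + 160.5 + 208.9 + 108.5) / 6 = 151.8833
σ̂ = R̄ / d₂ = 151.8833 / 2.326 = 65.2981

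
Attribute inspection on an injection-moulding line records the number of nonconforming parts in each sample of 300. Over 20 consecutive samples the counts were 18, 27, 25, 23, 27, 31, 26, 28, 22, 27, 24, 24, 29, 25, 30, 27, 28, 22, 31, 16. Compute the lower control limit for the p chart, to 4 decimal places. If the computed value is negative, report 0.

0.0367

p̄ = Σdᵢ / (k·n) = 510 / (20 × 300) = 0.08500
LCL = p̄ − 3·√(p̄(1−p̄)/n) = 0.08500 − 3 × 0.01610 = 0.03670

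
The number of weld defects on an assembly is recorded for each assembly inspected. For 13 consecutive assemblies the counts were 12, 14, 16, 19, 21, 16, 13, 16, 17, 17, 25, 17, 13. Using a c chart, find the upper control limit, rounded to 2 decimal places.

28.84

c̄ = (12 + 14 + 16 + 19 + 21 + 16 + 13 + 16 + 17 + 17 + 25 + 17 + 13) / 13 = 216 / 13 = 16.6154
UCL = c̄ + 3√c̄ = 16.6154 + 3 × √16.6154 = 16.6154 + 3 × 4.0762 = 28.8440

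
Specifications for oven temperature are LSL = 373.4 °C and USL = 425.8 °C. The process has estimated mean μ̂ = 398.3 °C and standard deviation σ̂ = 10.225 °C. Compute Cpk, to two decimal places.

Cpu = (USL − μ̂) / (3σ̂) = (425.8 − 398.3) / (3 × 10.225) = 0.8965; Cpl = (μ̂ − LSL) / (3σ̂) = (398.3 − 373.4) / (3 × 10.225) = 0.8117; Cpk = min(Cpu, Cpl) = 0.8117

0.81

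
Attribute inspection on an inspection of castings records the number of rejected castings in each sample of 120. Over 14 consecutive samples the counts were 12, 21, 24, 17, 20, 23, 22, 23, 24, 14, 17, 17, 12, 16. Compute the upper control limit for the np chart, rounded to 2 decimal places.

p̄ = Σdᵢ / (k·n) = 262 / (14 × 120) = 0.15595
UCL = np̄ + 3·√(np̄(1−p̄)) = 18.7143 + 3 × √(18.7143×0.84405) = 18.7143 + 3 × 3.9744 = 30.6374

30.64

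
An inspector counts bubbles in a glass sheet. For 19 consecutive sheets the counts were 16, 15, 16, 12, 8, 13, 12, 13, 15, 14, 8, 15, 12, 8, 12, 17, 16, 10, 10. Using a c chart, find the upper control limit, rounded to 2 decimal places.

23.44

c̄ = (16 + 15 + 16 + 12 + 8 + 13 + 12 + 13 + 15 + 14 + 8 + 15 + 12 + 8 + 12 + 17 + 16 + 10 + 10) / 19 = 242 / 19 = 12.7368
UCL = c̄ + 3√c̄ = 12.7368 + 3 × √12.7368 = 12.7368 + 3 × 3.5689 = 23.4435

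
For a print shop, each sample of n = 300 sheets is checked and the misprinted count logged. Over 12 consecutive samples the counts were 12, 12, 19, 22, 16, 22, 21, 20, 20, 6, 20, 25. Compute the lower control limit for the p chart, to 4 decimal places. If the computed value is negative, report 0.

0.0187

p̄ = Σdᵢ / (k·n) = 215 / (12 × 300) = 0.05972
LCL = p̄ − 3·√(p̄(1−p̄)/n) = 0.05972 − 3 × 0.01368 = 0.01868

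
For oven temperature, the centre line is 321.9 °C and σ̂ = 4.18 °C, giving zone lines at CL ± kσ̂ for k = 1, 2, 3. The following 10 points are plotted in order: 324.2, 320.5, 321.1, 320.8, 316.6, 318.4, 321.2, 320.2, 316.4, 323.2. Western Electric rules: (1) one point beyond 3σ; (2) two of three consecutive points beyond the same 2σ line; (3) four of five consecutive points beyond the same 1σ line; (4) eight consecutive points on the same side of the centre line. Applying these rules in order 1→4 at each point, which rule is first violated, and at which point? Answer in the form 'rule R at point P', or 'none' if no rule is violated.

rule 4 at point 9

Zone of each point (C = within 1σ̂, B = 1σ̂–2σ̂, A = 2σ̂–3σ̂, * = beyond 3σ̂; sign = side of CL): 1:+C, 2:-C, 3:-C, 4:-C, 5:-B, 6:-C, 7:-C, 8:-C, 9:-B, 10:+C
Rule 4 (eight consecutive points on the same side of the centre line) is satisfied at point 9.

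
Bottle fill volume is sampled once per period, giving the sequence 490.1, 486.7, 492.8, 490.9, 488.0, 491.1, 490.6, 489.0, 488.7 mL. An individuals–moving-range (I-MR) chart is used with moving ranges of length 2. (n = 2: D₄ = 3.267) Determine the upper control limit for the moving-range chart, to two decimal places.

8.09

Moving ranges: 3.4, 6.1, 1.9, 2.9, 3.1, 0.5, 1.6, 0.3; M̄R̄ = 19.8000 / 8 = 2.4750
UCL_MR = D₄·M̄R̄ = 3.267 × 2.4750 = 8.0858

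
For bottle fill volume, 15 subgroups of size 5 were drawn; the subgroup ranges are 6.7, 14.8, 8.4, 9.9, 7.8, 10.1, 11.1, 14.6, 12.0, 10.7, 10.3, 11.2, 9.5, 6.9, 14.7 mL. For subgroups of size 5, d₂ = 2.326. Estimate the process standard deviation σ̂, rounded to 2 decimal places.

R̄ = (6.7 + 14.8 + 8.4 + 9.9 + 7.8 + 10.1 + 11.1 + 14.6 + 12.0 + 10.7 + 10.3 + 11.2 + 9.5 + 6.9 + 14.7) / 15 = 10.5800
σ̂ = R̄ / d₂ = 10.5800 / 2.326 = 4.5486

4.55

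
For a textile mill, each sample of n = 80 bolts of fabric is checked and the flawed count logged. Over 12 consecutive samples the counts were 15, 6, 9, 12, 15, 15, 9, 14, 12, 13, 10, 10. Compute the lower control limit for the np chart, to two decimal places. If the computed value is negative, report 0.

2.20

p̄ = Σdᵢ / (k·n) = 140 / (12 × 80) = 0.14583
LCL = np̄ − 3·√(np̄(1−p̄)) = 11.6667 − 3 × 3.1568 = 2.1963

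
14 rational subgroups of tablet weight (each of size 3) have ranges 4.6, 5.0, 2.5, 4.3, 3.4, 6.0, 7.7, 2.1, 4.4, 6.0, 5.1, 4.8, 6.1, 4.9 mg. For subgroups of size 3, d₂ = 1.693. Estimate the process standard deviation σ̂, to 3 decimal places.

R̄ = (4.6 + 5.0 + 2.5 + 4.3 + 3.4 + 6.0 + 7.7 + 2.1 + 4.4 + 6.0 + 5.1 + 4.8 + 6.1 + 4.9) / 14 = 4.7786
σ̂ = R̄ / d₂ = 4.7786 / 1.693 = 2.8225

2.823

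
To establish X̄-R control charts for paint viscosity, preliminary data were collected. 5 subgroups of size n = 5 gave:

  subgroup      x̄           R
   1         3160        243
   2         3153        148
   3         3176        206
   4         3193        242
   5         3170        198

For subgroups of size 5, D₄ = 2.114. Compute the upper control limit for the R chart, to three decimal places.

438.444

R̄ = (243 + 148 + 206 + 242 + 198) / 5 = 1037.0000 / 5 = 207.4000
UCL_R = D₄·R̄ = 2.114 × 207.4000 = 438.4436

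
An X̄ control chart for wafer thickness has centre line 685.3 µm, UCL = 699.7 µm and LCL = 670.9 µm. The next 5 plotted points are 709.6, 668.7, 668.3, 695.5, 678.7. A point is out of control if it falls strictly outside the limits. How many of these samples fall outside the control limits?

Compare each point to [670.9, 699.7]: sample 1 = 709.6 > UCL; sample 2 = 668.7 < LCL; sample 3 = 668.3 < LCL.

3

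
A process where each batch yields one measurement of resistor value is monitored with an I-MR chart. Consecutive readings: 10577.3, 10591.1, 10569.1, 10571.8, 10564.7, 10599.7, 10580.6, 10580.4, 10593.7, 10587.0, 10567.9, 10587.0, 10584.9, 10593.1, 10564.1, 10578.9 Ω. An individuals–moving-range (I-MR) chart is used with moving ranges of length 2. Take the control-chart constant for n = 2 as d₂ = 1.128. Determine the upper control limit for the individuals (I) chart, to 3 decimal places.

10618.330

X̄ = (10577.3 + 10591.1 + 10569.1 + 10571.8 + 10564.7 + 10599.7 + 10580.6 + 10580.4 + 10593.7 + 10587.0 + 10567.9 + 10587.0 + 10584.9 + 10593.1 + 10564.1 + 10578.9) / 16 = 10580.7062
Moving ranges: 13.8, 22.0, 2.7, 7.1, 35.0, 19.1, 0.2, 13.3, 6.7, 19.1, 19.1, 2.1, 8.2, 29.0, 14.8; M̄R̄ = 212.2000 / 15 = 14.1467
UCL = X̄ + 3·M̄R̄/d₂ = 10580.7062 + 3 × 14.1467 / 1.128 = 10618.3304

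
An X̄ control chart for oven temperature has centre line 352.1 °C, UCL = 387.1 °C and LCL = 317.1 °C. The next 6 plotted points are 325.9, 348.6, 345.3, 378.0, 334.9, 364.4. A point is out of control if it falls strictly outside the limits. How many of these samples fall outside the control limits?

0

All 6 points lie within [317.1, 387.1].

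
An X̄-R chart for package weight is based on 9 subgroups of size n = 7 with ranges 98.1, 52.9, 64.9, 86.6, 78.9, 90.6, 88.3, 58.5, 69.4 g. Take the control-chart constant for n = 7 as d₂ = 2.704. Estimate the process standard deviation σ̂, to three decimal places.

R̄ = (98.1 + 52.9 + 64.9 + 86.6 + 78.9 + 90.6 + 88.3 + 58.5 + 69.4) / 9 = 76.4667
σ̂ = R̄ / d₂ = 76.4667 / 2.704 = 28.2791

28.279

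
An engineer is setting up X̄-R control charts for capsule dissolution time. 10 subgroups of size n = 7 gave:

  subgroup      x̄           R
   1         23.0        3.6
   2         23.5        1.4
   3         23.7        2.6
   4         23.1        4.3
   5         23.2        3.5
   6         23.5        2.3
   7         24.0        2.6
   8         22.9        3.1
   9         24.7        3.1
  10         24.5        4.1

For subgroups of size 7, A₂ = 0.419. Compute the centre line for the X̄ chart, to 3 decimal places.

X̄̄ = (23.0 + 23.5 + 23.7 + 23.1 + 23.2 + 23.5 + 24.0 + 22.9 + 24.7 + 24.5) / 10 = 236.1000 / 10 = 23.6100
CL = X̄̄ = 23.6100

23.610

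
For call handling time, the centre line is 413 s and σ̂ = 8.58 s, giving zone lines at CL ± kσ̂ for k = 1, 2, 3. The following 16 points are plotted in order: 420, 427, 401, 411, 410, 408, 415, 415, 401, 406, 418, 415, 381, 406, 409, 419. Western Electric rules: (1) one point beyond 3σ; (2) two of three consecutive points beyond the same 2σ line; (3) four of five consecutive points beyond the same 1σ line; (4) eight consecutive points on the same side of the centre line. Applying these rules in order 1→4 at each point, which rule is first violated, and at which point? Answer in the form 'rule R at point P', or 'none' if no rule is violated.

Zone of each point (C = within 1σ̂, B = 1σ̂–2σ̂, A = 2σ̂–3σ̂, * = beyond 3σ̂; sign = side of CL): 1:+C, 2:+B, 3:-B, 4:-C, 5:-C, 6:-C, 7:+C, 8:+C, 9:-B, 10:-C, 11:+C, 12:+C, 13:-*, 14:-C, 15:-C, 16:+C
Rule 1 (one point beyond the 3σ limits) is satisfied at point 13.

rule 1 at point 13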